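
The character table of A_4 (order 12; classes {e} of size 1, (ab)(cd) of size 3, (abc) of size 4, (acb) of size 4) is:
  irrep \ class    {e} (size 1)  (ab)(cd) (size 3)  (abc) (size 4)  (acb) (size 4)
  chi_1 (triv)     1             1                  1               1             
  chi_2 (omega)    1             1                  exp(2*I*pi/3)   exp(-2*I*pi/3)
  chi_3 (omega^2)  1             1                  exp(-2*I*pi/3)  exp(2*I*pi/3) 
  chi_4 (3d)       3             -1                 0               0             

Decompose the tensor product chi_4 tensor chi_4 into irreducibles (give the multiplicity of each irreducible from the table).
chi_4 tensor chi_4 = chi_1 + chi_2 + chi_3 + 2*chi_4 (all other irreducibles have multiplicity 0).

Derivation: The character of a tensor product is the pointwise product (chi_4 * chi_4)(C) = chi_4(C) * chi_4(C):
  {e}: (3)*(3), (ab)(cd): (-1)*(-1), (abc): (0)*(0), (acb): (0)*(0)
so (chi_4 * chi_4) takes values
  {e} -> 9, (ab)(cd) -> 1, (abc) -> 0, (acb) -> 0.
Now take the inner product of this character with each irreducible chi from the table, <chi_4*chi_4, chi> = (1/12) sum_C |C| (chi_4*chi_4)(C) conj(chi(C)):
  <chi_4*chi_4, chi_1> = (1/12)[1*(9)*conj(1) + 3*(1)*conj(1) + 4*(0)*conj(1) + 4*(0)*conj(1)]
      = (1/12)[(9) + (3) + (0) + (0)] = 12/12 = 1
  <chi_4*chi_4, chi_2> = (1/12)[1*(9)*conj(1) + 3*(1)*conj(1) + 4*(0)*conj(exp(2*I*pi/3)) + 4*(0)*conj(exp(-2*I*pi/3))]
      = (1/12)[(9) + (3) + (0) + (0)] = 12/12 = 1
  <chi_4*chi_4, chi_3> = (1/12)[1*(9)*conj(1) + 3*(1)*conj(1) + 4*(0)*conj(exp(-2*I*pi/3)) + 4*(0)*conj(exp(2*I*pi/3))]
      = (1/12)[(9) + (3) + (0) + (0)] = 12/12 = 1
  <chi_4*chi_4, chi_4> = (1/12)[1*(9)*conj(3) + 3*(1)*conj(-1) + 4*(0)*conj(0) + 4*(0)*conj(0)]
      = (1/12)[(27) + (-3) + (0) + (0)] = 24/12 = 2
(Exp terms are combined using exp(i*s)*conj(exp(i*t)) = exp(i*(s-t)), and sums of them are collapsed using the identity that for every m > 1 the m distinct m-th roots of unity sum to 0, e.g. 1 + exp(2*I*pi/3) + exp(-2*I*pi/3) = 0.)
Hence the multiplicities are chi_1: 1, chi_2: 1, chi_3: 1, chi_4: 2. Dimension check: dim(chi_4)*dim(chi_4) = 3*3 = 9 and sum (mult * dim) = 1*1 + 1*1 + 1*1 + 2*3 = 9.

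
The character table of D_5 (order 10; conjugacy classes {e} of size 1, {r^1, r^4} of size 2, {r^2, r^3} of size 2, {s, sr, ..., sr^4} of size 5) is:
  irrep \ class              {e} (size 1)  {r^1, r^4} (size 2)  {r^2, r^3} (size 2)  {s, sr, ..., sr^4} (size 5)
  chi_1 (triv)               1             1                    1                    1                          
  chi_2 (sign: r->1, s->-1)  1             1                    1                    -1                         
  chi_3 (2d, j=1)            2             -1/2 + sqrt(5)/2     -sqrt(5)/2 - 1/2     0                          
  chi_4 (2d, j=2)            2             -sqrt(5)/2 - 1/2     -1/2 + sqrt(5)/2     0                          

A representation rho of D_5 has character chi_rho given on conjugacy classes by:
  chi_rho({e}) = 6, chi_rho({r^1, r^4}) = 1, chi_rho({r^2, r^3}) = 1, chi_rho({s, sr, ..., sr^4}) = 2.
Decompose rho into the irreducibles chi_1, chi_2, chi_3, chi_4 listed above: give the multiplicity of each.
Multiplicities: chi_1: 2, chi_2: 0, chi_3: 1, chi_4: 1.

Argument: Use <chi_rho, chi> = (1/|G|) sum_C |C| * chi_rho(C) * conj(chi(C)) with |G| = 10 for each irreducible chi in the table:
  <chi_rho, chi_1> = (1/10)[1*(6)*conj(1) + 2*(1)*conj(1) + 2*(1)*conj(1) + 5*(2)*conj(1)]
      = (1/10)[(6) + (2) + (2) + (10)] = 20/10 = 2
  <chi_rho, chi_2> = (1/10)[1*(6)*conj(1) + 2*(1)*conj(1) + 2*(1)*conj(1) + 5*(2)*conj(-1)]
      = (1/10)[(6) + (2) + (2) + (-10)] = 0/10 = 0
  <chi_rho, chi_3> = (1/10)[1*(6)*conj(2) + 2*(1)*conj(-1/2 + sqrt(5)/2) + 2*(1)*conj(-sqrt(5)/2 - 1/2) + 5*(2)*conj(0)]
      = (1/10)[(12) + (-1 + sqrt(5)) + (-sqrt(5) - 1) + (0)] = 10/10 = 1
  <chi_rho, chi_4> = (1/10)[1*(6)*conj(2) + 2*(1)*conj(-sqrt(5)/2 - 1/2) + 2*(1)*conj(-1/2 + sqrt(5)/2) + 5*(2)*conj(0)]
      = (1/10)[(12) + (-sqrt(5) - 1) + (-1 + sqrt(5)) + (0)] = 10/10 = 1
Dimension check: dim(rho) = sum (mult * dim) = 2*1 + 0*1 + 1*2 + 1*2 = 6 = chi_rho(e) = 6.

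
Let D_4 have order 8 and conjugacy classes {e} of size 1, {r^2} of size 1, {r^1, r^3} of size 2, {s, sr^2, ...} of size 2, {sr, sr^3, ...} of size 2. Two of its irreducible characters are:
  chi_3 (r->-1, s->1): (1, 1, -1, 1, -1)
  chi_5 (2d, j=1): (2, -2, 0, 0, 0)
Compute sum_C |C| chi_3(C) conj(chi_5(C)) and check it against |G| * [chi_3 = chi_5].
Sum = 0; so <chi_3, chi_5> = 0 (distinct irreducibles are orthogonal).

Solution. Compute term by term over conjugacy classes (|C| * chi_3(C) * conj(chi_5(C))):
  1*(1)*conj(2) + 1*(1)*conj(-2) + 2*(-1)*conj(0) + 2*(1)*conj(0) + 2*(-1)*conj(0)
  = (2) + (-2) + (0) + (0) + (0)
  = 0.
Dividing by |G| = 8 gives 0/8 = 0, matching the row-orthogonality relation <chi_3, chi_5> = [chi_3 = chi_5].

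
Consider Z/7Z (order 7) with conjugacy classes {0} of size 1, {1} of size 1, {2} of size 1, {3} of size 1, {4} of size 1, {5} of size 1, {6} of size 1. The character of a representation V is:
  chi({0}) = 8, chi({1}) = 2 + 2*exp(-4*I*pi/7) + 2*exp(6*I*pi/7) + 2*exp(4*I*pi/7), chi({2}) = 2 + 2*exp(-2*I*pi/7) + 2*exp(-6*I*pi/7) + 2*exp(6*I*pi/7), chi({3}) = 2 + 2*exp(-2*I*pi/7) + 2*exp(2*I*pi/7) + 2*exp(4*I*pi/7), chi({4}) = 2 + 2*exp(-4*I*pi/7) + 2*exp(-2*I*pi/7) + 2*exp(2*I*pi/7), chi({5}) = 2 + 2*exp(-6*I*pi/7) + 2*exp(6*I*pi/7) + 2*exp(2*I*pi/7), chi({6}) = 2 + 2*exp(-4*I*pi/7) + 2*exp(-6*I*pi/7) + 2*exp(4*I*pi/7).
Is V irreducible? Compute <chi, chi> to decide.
Not irreducible (reducible): <chi, chi> = 16 > 1.

Justification: <chi, chi> = (1/|G|) sum_C |C| * |chi(C)|^2 = (1/7)[1*|8|^2 + 1*|2 + 2*exp(-4*I*pi/7) + 2*exp(6*I*pi/7) + 2*exp(4*I*pi/7)|^2 + 1*|2 + 2*exp(-2*I*pi/7) + 2*exp(-6*I*pi/7) + 2*exp(6*I*pi/7)|^2 + 1*|2 + 2*exp(-2*I*pi/7) + 2*exp(2*I*pi/7) + 2*exp(4*I*pi/7)|^2 + 1*|2 + 2*exp(-4*I*pi/7) + 2*exp(-2*I*pi/7) + 2*exp(2*I*pi/7)|^2 + 1*|2 + 2*exp(-6*I*pi/7) + 2*exp(6*I*pi/7) + 2*exp(2*I*pi/7)|^2 + 1*|2 + 2*exp(-4*I*pi/7) + 2*exp(-6*I*pi/7) + 2*exp(4*I*pi/7)|^2]
  = (1/7)[(64) + (16 + 12*exp(-4*I*pi/7) + 8*exp(-6*I*pi/7) + 4*exp(-2*I*pi/7) + 4*exp(2*I*pi/7) + 8*exp(6*I*pi/7) + 12*exp(4*I*pi/7)) + (16 + 8*exp(-2*I*pi/7) + 12*exp(-6*I*pi/7) + 4*exp(-4*I*pi/7) + 4*exp(4*I*pi/7) + 12*exp(6*I*pi/7) + 8*exp(2*I*pi/7)) + (16 + 12*exp(-2*I*pi/7) + 8*exp(-4*I*pi/7) + 4*exp(-6*I*pi/7) + 4*exp(6*I*pi/7) + 8*exp(4*I*pi/7) + 12*exp(2*I*pi/7)) + (16 + 12*exp(-2*I*pi/7) + 8*exp(-4*I*pi/7) + 4*exp(-6*I*pi/7) + 4*exp(6*I*pi/7) + 8*exp(4*I*pi/7) + 12*exp(2*I*pi/7)) + (16 + 8*exp(-2*I*pi/7) + 12*exp(-6*I*pi/7) + 4*exp(-4*I*pi/7) + 4*exp(4*I*pi/7) + 12*exp(6*I*pi/7) + 8*exp(2*I*pi/7)) + (16 + 12*exp(-4*I*pi/7) + 8*exp(-6*I*pi/7) + 4*exp(-2*I*pi/7) + 4*exp(2*I*pi/7) + 8*exp(6*I*pi/7) + 12*exp(4*I*pi/7))] = 112/7 = 16.
(Exp terms are combined using exp(i*s)*conj(exp(i*t)) = exp(i*(s-t)), and sums of them are collapsed using the identity that for every m > 1 the m distinct m-th roots of unity sum to 0, e.g. 1 + exp(2*I*pi/3) + exp(-2*I*pi/3) = 0.)
A character is irreducible iff <chi, chi> = 1, so this representation is reducible.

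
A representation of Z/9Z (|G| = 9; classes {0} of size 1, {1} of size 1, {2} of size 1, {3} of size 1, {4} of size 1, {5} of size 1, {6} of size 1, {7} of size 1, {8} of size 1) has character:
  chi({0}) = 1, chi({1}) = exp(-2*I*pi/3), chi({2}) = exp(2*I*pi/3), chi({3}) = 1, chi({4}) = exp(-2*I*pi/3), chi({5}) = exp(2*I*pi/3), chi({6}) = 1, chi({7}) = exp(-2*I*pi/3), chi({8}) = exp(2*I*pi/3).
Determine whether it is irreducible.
Irreducible: <chi, chi> = 1.

Explanation: <chi, chi> = (1/|G|) sum_C |C| * |chi(C)|^2 = (1/9)[1*|1|^2 + 1*|exp(-2*I*pi/3)|^2 + 1*|exp(2*I*pi/3)|^2 + 1*|1|^2 + 1*|exp(-2*I*pi/3)|^2 + 1*|exp(2*I*pi/3)|^2 + 1*|1|^2 + 1*|exp(-2*I*pi/3)|^2 + 1*|exp(2*I*pi/3)|^2]
  = (1/9)[(1) + (1) + (1) + (1) + (1) + (1) + (1) + (1) + (1)] = 9/9 = 1.
(Exp terms are combined using exp(i*s)*conj(exp(i*t)) = exp(i*(s-t)), and sums of them are collapsed using the identity that for every m > 1 the m distinct m-th roots of unity sum to 0, e.g. 1 + exp(2*I*pi/3) + exp(-2*I*pi/3) = 0.)
A character is irreducible iff <chi, chi> = 1, so this representation is irreducible.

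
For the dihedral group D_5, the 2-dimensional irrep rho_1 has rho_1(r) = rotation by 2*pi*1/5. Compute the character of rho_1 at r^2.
chi_{rho_1}(r^2) = 2*cos(2*pi*1*2/5) = -sqrt(5)/2 - 1/2

Explanation: rho_1(r^2) is rotation by angle 2*pi*1*2/5, whose trace is 2*cos(2*pi*1*2/5) = -sqrt(5)/2 - 1/2.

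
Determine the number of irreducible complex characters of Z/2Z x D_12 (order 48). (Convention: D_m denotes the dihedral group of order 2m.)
18

Derivation: The number of irreducible complex representations of a finite group equals its number of conjugacy classes. For a direct product, #classes(G x H) = #classes(G) * #classes(H). Z/2Z has 2 classes (abelian), D_12 has 9 classes, so 2 * 9 = 18, so Z/2Z x D_12 (order 48) has exactly 18 irreducible complex representations.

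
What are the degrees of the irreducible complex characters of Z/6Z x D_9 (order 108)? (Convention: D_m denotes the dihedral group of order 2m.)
Dimensions: 1, 1, 1, 1, 1, 1, 1, 1, 1, 1, 1, 1, 2, 2, 2, 2, 2, 2, 2, 2, 2, 2, 2, 2, 2, 2, 2, 2, 2, 2, 2, 2, 2, 2, 2, 2

Solution. There are 36 irreducibles (= number of conjugacy classes). Their dimensions d_i satisfy sum d_i^2 = |G| = 108: 1 + 1 + 1 + 1 + 1 + 1 + 1 + 1 + 1 + 1 + 1 + 1 + 4 + 4 + 4 + 4 + 4 + 4 + 4 + 4 + 4 + 4 + 4 + 4 + 4 + 4 + 4 + 4 + 4 + 4 + 4 + 4 + 4 + 4 + 4 + 4 = 108. (For the product with Z/6Z: each of the 6 1-dim characters of Z/6Z tensors with each irrep of D_9, giving 6 copies of each D_9-dimension.)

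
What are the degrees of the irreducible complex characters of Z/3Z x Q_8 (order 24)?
Dimensions: 1, 1, 1, 1, 1, 1, 1, 1, 1, 1, 1, 1, 2, 2, 2

Why: There are 15 irreducibles (= number of conjugacy classes). Their dimensions d_i satisfy sum d_i^2 = |G| = 24: 1 + 1 + 1 + 1 + 1 + 1 + 1 + 1 + 1 + 1 + 1 + 1 + 4 + 4 + 4 = 24. (For the product with Z/3Z: each of the 3 1-dim characters of Z/3Z tensors with each irrep of Q_8, giving 3 copies of each Q_8-dimension.)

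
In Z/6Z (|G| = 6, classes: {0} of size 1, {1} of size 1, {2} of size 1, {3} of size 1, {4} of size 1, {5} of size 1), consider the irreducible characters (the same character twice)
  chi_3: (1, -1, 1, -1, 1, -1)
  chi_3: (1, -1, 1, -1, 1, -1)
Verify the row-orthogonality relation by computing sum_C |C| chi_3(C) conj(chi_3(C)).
Sum = 6 = |G| = 6; so <chi_3, chi_3> = 1 (norm-1 confirms irreducibility).

Compute term by term over conjugacy classes (|C| * chi_3(C) * conj(chi_3(C))):
  1*(1)*conj(1) + 1*(-1)*conj(-1) + 1*(1)*conj(1) + 1*(-1)*conj(-1) + 1*(1)*conj(1) + 1*(-1)*conj(-1)
  = (1) + (1) + (1) + (1) + (1) + (1)
  = 6.
(Exp terms are combined using exp(i*s)*conj(exp(i*t)) = exp(i*(s-t)), and sums of them are collapsed using the identity that for every m > 1 the m distinct m-th roots of unity sum to 0, e.g. 1 + exp(2*I*pi/3) + exp(-2*I*pi/3) = 0.)
Dividing by |G| = 6 gives 6/6 = 1, matching the row-orthogonality relation <chi_3, chi_3> = [chi_3 = chi_3].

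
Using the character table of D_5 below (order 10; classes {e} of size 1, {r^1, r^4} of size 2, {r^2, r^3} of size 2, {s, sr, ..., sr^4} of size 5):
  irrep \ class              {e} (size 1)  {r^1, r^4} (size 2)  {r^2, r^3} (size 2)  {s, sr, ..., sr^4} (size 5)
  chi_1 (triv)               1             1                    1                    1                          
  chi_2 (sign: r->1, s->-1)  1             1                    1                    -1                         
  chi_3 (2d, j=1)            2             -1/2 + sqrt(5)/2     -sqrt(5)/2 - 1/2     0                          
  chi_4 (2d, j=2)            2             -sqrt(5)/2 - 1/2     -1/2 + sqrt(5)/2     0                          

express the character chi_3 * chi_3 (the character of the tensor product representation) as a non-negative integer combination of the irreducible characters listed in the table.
chi_3 tensor chi_3 = chi_1 + chi_2 + chi_4 (all other irreducibles have multiplicity 0).

The character of a tensor product is the pointwise product (chi_3 * chi_3)(C) = chi_3(C) * chi_3(C):
  {e}: (2)*(2), {r^1, r^4}: (-1/2 + sqrt(5)/2)*(-1/2 + sqrt(5)/2), {r^2, r^3}: (-sqrt(5)/2 - 1/2)*(-sqrt(5)/2 - 1/2), {s, sr, ..., sr^4}: (0)*(0)
so (chi_3 * chi_3) takes values
  {e} -> 4, {r^1, r^4} -> 3/2 - sqrt(5)/2, {r^2, r^3} -> sqrt(5)/2 + 3/2, {s, sr, ..., sr^4} -> 0.
Now take the inner product of this character with each irreducible chi from the table, <chi_3*chi_3, chi> = (1/10) sum_C |C| (chi_3*chi_3)(C) conj(chi(C)):
  <chi_3*chi_3, chi_1> = (1/10)[1*(4)*conj(1) + 2*(3/2 - sqrt(5)/2)*conj(1) + 2*(sqrt(5)/2 + 3/2)*conj(1) + 5*(0)*conj(1)]
      = (1/10)[(4) + (3 - sqrt(5)) + (sqrt(5) + 3) + (0)] = 10/10 = 1
  <chi_3*chi_3, chi_2> = (1/10)[1*(4)*conj(1) + 2*(3/2 - sqrt(5)/2)*conj(1) + 2*(sqrt(5)/2 + 3/2)*conj(1) + 5*(0)*conj(-1)]
      = (1/10)[(4) + (3 - sqrt(5)) + (sqrt(5) + 3) + (0)] = 10/10 = 1
  <chi_3*chi_3, chi_3> = (1/10)[1*(4)*conj(2) + 2*(3/2 - sqrt(5)/2)*conj(-1/2 + sqrt(5)/2) + 2*(sqrt(5)/2 + 3/2)*conj(-sqrt(5)/2 - 1/2) + 5*(0)*conj(0)]
      = (1/10)[(8) + (-4 + 2*sqrt(5)) + (-2*sqrt(5) - 4) + (0)] = 0/10 = 0
  <chi_3*chi_3, chi_4> = (1/10)[1*(4)*conj(2) + 2*(3/2 - sqrt(5)/2)*conj(-sqrt(5)/2 - 1/2) + 2*(sqrt(5)/2 + 3/2)*conj(-1/2 + sqrt(5)/2) + 5*(0)*conj(0)]
      = (1/10)[(8) + (1 - sqrt(5)) + (1 + sqrt(5)) + (0)] = 10/10 = 1
Hence the multiplicities are chi_1: 1, chi_2: 1, chi_4: 1. Dimension check: dim(chi_3)*dim(chi_3) = 2*2 = 4 and sum (mult * dim) = 1*1 + 1*1 + 1*2 = 4.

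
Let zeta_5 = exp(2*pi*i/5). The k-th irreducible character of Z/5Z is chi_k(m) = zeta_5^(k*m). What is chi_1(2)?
chi_1(2) = zeta_5^2 = exp(4*I*pi/5)

Why: chi_1(2) = zeta_5^(1*2) = zeta_5^2. Since zeta_5^5 = 1, this equals zeta_5^2 = exp(2*pi*i*2/5) = exp(4*I*pi/5).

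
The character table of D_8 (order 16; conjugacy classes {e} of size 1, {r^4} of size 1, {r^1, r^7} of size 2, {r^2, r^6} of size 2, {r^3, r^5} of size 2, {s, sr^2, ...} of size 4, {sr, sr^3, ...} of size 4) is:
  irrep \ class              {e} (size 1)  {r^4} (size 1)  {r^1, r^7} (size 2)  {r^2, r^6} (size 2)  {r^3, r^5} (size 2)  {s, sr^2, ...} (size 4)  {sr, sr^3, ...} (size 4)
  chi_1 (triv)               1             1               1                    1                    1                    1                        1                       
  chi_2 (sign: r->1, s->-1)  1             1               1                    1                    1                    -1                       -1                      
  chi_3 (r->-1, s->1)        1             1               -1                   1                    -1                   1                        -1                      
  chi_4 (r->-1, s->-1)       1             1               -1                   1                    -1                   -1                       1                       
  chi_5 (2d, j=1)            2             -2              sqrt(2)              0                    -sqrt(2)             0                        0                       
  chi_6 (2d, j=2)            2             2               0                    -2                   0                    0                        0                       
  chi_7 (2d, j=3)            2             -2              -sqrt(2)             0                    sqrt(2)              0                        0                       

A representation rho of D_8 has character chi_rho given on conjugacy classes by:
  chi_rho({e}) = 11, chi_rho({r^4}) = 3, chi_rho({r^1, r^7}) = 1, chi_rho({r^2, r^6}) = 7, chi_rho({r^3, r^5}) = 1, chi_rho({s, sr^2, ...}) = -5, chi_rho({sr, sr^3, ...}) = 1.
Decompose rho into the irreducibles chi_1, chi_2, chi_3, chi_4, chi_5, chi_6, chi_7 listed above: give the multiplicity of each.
Multiplicities: chi_1: 1, chi_2: 3, chi_3: 0, chi_4: 3, chi_5: 1, chi_6: 0, chi_7: 1.

Reasoning: Use <chi_rho, chi> = (1/|G|) sum_C |C| * chi_rho(C) * conj(chi(C)) with |G| = 16 for each irreducible chi in the table:
  <chi_rho, chi_1> = (1/16)[1*(11)*conj(1) + 1*(3)*conj(1) + 2*(1)*conj(1) + 2*(7)*conj(1) + 2*(1)*conj(1) + 4*(-5)*conj(1) + 4*(1)*conj(1)]
      = (1/16)[(11) + (3) + (2) + (14) + (2) + (-20) + (4)] = 16/16 = 1
  <chi_rho, chi_2> = (1/16)[1*(11)*conj(1) + 1*(3)*conj(1) + 2*(1)*conj(1) + 2*(7)*conj(1) + 2*(1)*conj(1) + 4*(-5)*conj(-1) + 4*(1)*conj(-1)]
      = (1/16)[(11) + (3) + (2) + (14) + (2) + (20) + (-4)] = 48/16 = 3
  <chi_rho, chi_3> = (1/16)[1*(11)*conj(1) + 1*(3)*conj(1) + 2*(1)*conj(-1) + 2*(7)*conj(1) + 2*(1)*conj(-1) + 4*(-5)*conj(1) + 4*(1)*conj(-1)]
      = (1/16)[(11) + (3) + (-2) + (14) + (-2) + (-20) + (-4)] = 0/16 = 0
  <chi_rho, chi_4> = (1/16)[1*(11)*conj(1) + 1*(3)*conj(1) + 2*(1)*conj(-1) + 2*(7)*conj(1) + 2*(1)*conj(-1) + 4*(-5)*conj(-1) + 4*(1)*conj(1)]
      = (1/16)[(11) + (3) + (-2) + (14) + (-2) + (20) + (4)] = 48/16 = 3
  <chi_rho, chi_5> = (1/16)[1*(11)*conj(2) + 1*(3)*conj(-2) + 2*(1)*conj(sqrt(2)) + 2*(7)*conj(0) + 2*(1)*conj(-sqrt(2)) + 4*(-5)*conj(0) + 4*(1)*conj(0)]
      = (1/16)[(22) + (-6) + (2*sqrt(2)) + (0) + (-2*sqrt(2)) + (0) + (0)] = 16/16 = 1
  <chi_rho, chi_6> = (1/16)[1*(11)*conj(2) + 1*(3)*conj(2) + 2*(1)*conj(0) + 2*(7)*conj(-2) + 2*(1)*conj(0) + 4*(-5)*conj(0) + 4*(1)*conj(0)]
      = (1/16)[(22) + (6) + (0) + (-28) + (0) + (0) + (0)] = 0/16 = 0
  <chi_rho, chi_7> = (1/16)[1*(11)*conj(2) + 1*(3)*conj(-2) + 2*(1)*conj(-sqrt(2)) + 2*(7)*conj(0) + 2*(1)*conj(sqrt(2)) + 4*(-5)*conj(0) + 4*(1)*conj(0)]
      = (1/16)[(22) + (-6) + (-2*sqrt(2)) + (0) + (2*sqrt(2)) + (0) + (0)] = 16/16 = 1
Dimension check: dim(rho) = sum (mult * dim) = 1*1 + 3*1 + 0*1 + 3*1 + 1*2 + 0*2 + 1*2 = 11 = chi_rho(e) = 11.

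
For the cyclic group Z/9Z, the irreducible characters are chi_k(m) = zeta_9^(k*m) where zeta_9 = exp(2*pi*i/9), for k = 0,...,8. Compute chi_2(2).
chi_2(2) = zeta_9^4 = exp(8*I*pi/9)

Explanation: chi_2(2) = zeta_9^(2*2) = zeta_9^4. Since zeta_9^9 = 1, this equals zeta_9^4 = exp(2*pi*i*4/9) = exp(8*I*pi/9).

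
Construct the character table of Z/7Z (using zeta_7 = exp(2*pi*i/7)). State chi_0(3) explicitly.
Character table of Z/7Z (irreps indexed chi_0,...,chi_6 with chi_k(m) = zeta_7^(k*m), zeta_7 = exp(2*pi*i/7)):
  irrep \ class  {0} (size 1)  {1} (size 1)    {2} (size 1)    {3} (size 1)    {4} (size 1)    {5} (size 1)    {6} (size 1)  
  chi_0          1             1               1               1               1               1               1             
  chi_1          1             exp(2*I*pi/7)   exp(4*I*pi/7)   exp(6*I*pi/7)   exp(-6*I*pi/7)  exp(-4*I*pi/7)  exp(-2*I*pi/7)
  chi_2          1             exp(4*I*pi/7)   exp(-6*I*pi/7)  exp(-2*I*pi/7)  exp(2*I*pi/7)   exp(6*I*pi/7)   exp(-4*I*pi/7)
  chi_3          1             exp(6*I*pi/7)   exp(-2*I*pi/7)  exp(4*I*pi/7)   exp(-4*I*pi/7)  exp(2*I*pi/7)   exp(-6*I*pi/7)
  chi_4          1             exp(-6*I*pi/7)  exp(2*I*pi/7)   exp(-4*I*pi/7)  exp(4*I*pi/7)   exp(-2*I*pi/7)  exp(6*I*pi/7) 
  chi_5          1             exp(-4*I*pi/7)  exp(6*I*pi/7)   exp(2*I*pi/7)   exp(-2*I*pi/7)  exp(-6*I*pi/7)  exp(4*I*pi/7) 
  chi_6          1             exp(-2*I*pi/7)  exp(-4*I*pi/7)  exp(-6*I*pi/7)  exp(6*I*pi/7)   exp(4*I*pi/7)   exp(2*I*pi/7) 

Spot check: chi_0(3) = zeta_7^(0*3) = zeta_7^0 = 1.

Working: Z/7Z is abelian, so all 7 irreducible complex representations are 1-dimensional. They are given by chi_k(m) = zeta_7^(k*m) for k = 0,...,6. Row orthogonality: sum_m chi_k(m) conj(chi_l(m)) = 7 * [k = l].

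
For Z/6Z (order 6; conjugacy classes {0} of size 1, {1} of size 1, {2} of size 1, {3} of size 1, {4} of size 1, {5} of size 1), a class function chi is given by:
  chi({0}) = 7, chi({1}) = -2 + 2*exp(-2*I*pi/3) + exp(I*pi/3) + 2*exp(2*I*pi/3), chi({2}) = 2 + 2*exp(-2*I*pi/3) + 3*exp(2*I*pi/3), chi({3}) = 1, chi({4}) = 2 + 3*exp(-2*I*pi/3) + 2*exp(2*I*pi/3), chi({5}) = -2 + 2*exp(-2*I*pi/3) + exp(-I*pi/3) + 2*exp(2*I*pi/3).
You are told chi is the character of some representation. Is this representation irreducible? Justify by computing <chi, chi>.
Not irreducible (reducible): <chi, chi> = 13 > 1.

Reasoning: <chi, chi> = (1/|G|) sum_C |C| * |chi(C)|^2 = (1/6)[1*|7|^2 + 1*|-2 + 2*exp(-2*I*pi/3) + exp(I*pi/3) + 2*exp(2*I*pi/3)|^2 + 1*|2 + 2*exp(-2*I*pi/3) + 3*exp(2*I*pi/3)|^2 + 1*|1|^2 + 1*|2 + 3*exp(-2*I*pi/3) + 2*exp(2*I*pi/3)|^2 + 1*|-2 + 2*exp(-2*I*pi/3) + exp(-I*pi/3) + 2*exp(2*I*pi/3)|^2]
  = (1/6)[(49) + (13) + (1) + (1) + (1) + (13)] = 78/6 = 13.
(Exp terms are combined using exp(i*s)*conj(exp(i*t)) = exp(i*(s-t)), and sums of them are collapsed using the identity that for every m > 1 the m distinct m-th roots of unity sum to 0, e.g. 1 + exp(2*I*pi/3) + exp(-2*I*pi/3) = 0.)
A character is irreducible iff <chi, chi> = 1, so this representation is reducible.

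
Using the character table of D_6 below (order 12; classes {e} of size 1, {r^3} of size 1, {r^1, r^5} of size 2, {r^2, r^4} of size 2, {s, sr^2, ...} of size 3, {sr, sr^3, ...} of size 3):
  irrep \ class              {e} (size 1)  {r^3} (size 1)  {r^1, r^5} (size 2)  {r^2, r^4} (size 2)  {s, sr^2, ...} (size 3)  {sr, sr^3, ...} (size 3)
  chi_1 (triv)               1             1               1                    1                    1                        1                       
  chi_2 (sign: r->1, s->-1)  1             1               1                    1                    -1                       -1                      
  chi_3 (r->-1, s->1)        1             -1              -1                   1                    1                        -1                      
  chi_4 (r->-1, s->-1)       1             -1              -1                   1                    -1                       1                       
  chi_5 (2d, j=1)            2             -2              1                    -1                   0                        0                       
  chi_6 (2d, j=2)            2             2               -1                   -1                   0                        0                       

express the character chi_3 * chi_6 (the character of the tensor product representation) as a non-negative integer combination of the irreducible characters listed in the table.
chi_3 tensor chi_6 = chi_5 (all other irreducibles have multiplicity 0).

Proof sketch: The character of a tensor product is the pointwise product (chi_3 * chi_6)(C) = chi_3(C) * chi_6(C):
  {e}: (1)*(2), {r^3}: (-1)*(2), {r^1, r^5}: (-1)*(-1), {r^2, r^4}: (1)*(-1), {s, sr^2, ...}: (1)*(0), {sr, sr^3, ...}: (-1)*(0)
so (chi_3 * chi_6) takes values
  {e} -> 2, {r^3} -> -2, {r^1, r^5} -> 1, {r^2, r^4} -> -1, {s, sr^2, ...} -> 0, {sr, sr^3, ...} -> 0.
Now take the inner product of this character with each irreducible chi from the table, <chi_3*chi_6, chi> = (1/12) sum_C |C| (chi_3*chi_6)(C) conj(chi(C)):
  <chi_3*chi_6, chi_1> = (1/12)[1*(2)*conj(1) + 1*(-2)*conj(1) + 2*(1)*conj(1) + 2*(-1)*conj(1) + 3*(0)*conj(1) + 3*(0)*conj(1)]
      = (1/12)[(2) + (-2) + (2) + (-2) + (0) + (0)] = 0/12 = 0
  <chi_3*chi_6, chi_2> = (1/12)[1*(2)*conj(1) + 1*(-2)*conj(1) + 2*(1)*conj(1) + 2*(-1)*conj(1) + 3*(0)*conj(-1) + 3*(0)*conj(-1)]
      = (1/12)[(2) + (-2) + (2) + (-2) + (0) + (0)] = 0/12 = 0
  <chi_3*chi_6, chi_3> = (1/12)[1*(2)*conj(1) + 1*(-2)*conj(-1) + 2*(1)*conj(-1) + 2*(-1)*conj(1) + 3*(0)*conj(1) + 3*(0)*conj(-1)]
      = (1/12)[(2) + (2) + (-2) + (-2) + (0) + (0)] = 0/12 = 0
  <chi_3*chi_6, chi_4> = (1/12)[1*(2)*conj(1) + 1*(-2)*conj(-1) + 2*(1)*conj(-1) + 2*(-1)*conj(1) + 3*(0)*conj(-1) + 3*(0)*conj(1)]
      = (1/12)[(2) + (2) + (-2) + (-2) + (0) + (0)] = 0/12 = 0
  <chi_3*chi_6, chi_5> = (1/12)[1*(2)*conj(2) + 1*(-2)*conj(-2) + 2*(1)*conj(1) + 2*(-1)*conj(-1) + 3*(0)*conj(0) + 3*(0)*conj(0)]
      = (1/12)[(4) + (4) + (2) + (2) + (0) + (0)] = 12/12 = 1
  <chi_3*chi_6, chi_6> = (1/12)[1*(2)*conj(2) + 1*(-2)*conj(2) + 2*(1)*conj(-1) + 2*(-1)*conj(-1) + 3*(0)*conj(0) + 3*(0)*conj(0)]
      = (1/12)[(4) + (-4) + (-2) + (2) + (0) + (0)] = 0/12 = 0
Hence the multiplicities are chi_5: 1. Dimension check: dim(chi_3)*dim(chi_6) = 1*2 = 2 and sum (mult * dim) = 1*2 = 2.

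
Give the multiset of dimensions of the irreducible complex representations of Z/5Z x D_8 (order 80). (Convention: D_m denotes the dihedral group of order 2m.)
Dimensions: 1, 1, 1, 1, 1, 1, 1, 1, 1, 1, 1, 1, 1, 1, 1, 1, 1, 1, 1, 1, 2, 2, 2, 2, 2, 2, 2, 2, 2, 2, 2, 2, 2, 2, 2

Argument: There are 35 irreducibles (= number of conjugacy classes). Their dimensions d_i satisfy sum d_i^2 = |G| = 80: 1 + 1 + 1 + 1 + 1 + 1 + 1 + 1 + 1 + 1 + 1 + 1 + 1 + 1 + 1 + 1 + 1 + 1 + 1 + 1 + 4 + 4 + 4 + 4 + 4 + 4 + 4 + 4 + 4 + 4 + 4 + 4 + 4 + 4 + 4 = 80. (For the product with Z/5Z: each of the 5 1-dim characters of Z/5Z tensors with each irrep of D_8, giving 5 copies of each D_8-dimension.)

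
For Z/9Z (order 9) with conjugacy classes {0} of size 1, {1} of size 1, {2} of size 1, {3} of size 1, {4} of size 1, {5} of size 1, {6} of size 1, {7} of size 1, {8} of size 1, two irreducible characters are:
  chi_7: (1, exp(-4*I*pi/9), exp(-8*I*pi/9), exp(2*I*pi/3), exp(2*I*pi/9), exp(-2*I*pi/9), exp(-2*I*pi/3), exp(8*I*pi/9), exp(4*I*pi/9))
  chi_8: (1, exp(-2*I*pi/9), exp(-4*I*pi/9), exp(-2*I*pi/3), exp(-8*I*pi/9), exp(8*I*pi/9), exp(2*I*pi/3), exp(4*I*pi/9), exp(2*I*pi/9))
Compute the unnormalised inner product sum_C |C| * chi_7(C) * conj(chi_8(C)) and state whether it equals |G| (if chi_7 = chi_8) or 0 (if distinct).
Sum = 0; so <chi_7, chi_8> = 0 (distinct irreducibles are orthogonal).

Details: Compute term by term over conjugacy classes (|C| * chi_7(C) * conj(chi_8(C))):
  1*(1)*conj(1) + 1*(exp(-4*I*pi/9))*conj(exp(-2*I*pi/9)) + 1*(exp(-8*I*pi/9))*conj(exp(-4*I*pi/9)) + 1*(exp(2*I*pi/3))*conj(exp(-2*I*pi/3)) + 1*(exp(2*I*pi/9))*conj(exp(-8*I*pi/9)) + 1*(exp(-2*I*pi/9))*conj(exp(8*I*pi/9)) + 1*(exp(-2*I*pi/3))*conj(exp(2*I*pi/3)) + 1*(exp(8*I*pi/9))*conj(exp(4*I*pi/9)) + 1*(exp(4*I*pi/9))*conj(exp(2*I*pi/9))
  = (1) + (exp(-2*I*pi/9)) + (exp(-4*I*pi/9)) + (exp(-2*I*pi/3)) + (exp(-8*I*pi/9)) + (exp(8*I*pi/9)) + (exp(2*I*pi/3)) + (exp(4*I*pi/9)) + (exp(2*I*pi/9))
  = 0.
(Exp terms are combined using exp(i*s)*conj(exp(i*t)) = exp(i*(s-t)), and sums of them are collapsed using the identity that for every m > 1 the m distinct m-th roots of unity sum to 0, e.g. 1 + exp(2*I*pi/3) + exp(-2*I*pi/3) = 0.)
Dividing by |G| = 9 gives 0/9 = 0, matching the row-orthogonality relation <chi_7, chi_8> = [chi_7 = chi_8].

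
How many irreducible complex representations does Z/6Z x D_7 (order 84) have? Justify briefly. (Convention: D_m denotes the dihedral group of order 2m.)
30

Argument: The number of irreducible complex representations of a finite group equals its number of conjugacy classes. For a direct product, #classes(G x H) = #classes(G) * #classes(H). Z/6Z has 6 classes (abelian), D_7 has 5 classes, so 6 * 5 = 30, so Z/6Z x D_7 (order 84) has exactly 30 irreducible complex representations.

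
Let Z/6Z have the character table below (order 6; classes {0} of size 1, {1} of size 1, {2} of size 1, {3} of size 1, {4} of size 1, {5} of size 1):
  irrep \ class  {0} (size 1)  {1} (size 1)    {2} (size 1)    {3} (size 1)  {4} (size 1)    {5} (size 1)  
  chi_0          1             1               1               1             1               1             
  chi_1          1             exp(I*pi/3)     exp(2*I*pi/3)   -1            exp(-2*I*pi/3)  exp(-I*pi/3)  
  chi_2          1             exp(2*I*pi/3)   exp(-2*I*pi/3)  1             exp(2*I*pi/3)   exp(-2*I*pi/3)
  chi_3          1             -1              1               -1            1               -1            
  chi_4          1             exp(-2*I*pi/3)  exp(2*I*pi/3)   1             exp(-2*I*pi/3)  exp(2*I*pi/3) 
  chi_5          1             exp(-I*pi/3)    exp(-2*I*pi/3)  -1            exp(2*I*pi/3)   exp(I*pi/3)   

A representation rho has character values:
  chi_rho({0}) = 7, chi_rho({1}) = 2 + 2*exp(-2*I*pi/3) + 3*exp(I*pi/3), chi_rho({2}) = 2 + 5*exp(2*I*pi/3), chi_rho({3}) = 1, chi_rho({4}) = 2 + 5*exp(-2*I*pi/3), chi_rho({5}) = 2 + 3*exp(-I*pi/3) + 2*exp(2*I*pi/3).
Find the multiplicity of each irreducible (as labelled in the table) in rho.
Multiplicities: chi_0: 2, chi_1: 3, chi_2: 0, chi_3: 0, chi_4: 2, chi_5: 0.

Proof sketch: Use <chi_rho, chi> = (1/|G|) sum_C |C| * chi_rho(C) * conj(chi(C)) with |G| = 6 for each irreducible chi in the table:
  <chi_rho, chi_0> = (1/6)[1*(7)*conj(1) + 1*(2 + 2*exp(-2*I*pi/3) + 3*exp(I*pi/3))*conj(1) + 1*(2 + 5*exp(2*I*pi/3))*conj(1) + 1*(1)*conj(1) + 1*(2 + 5*exp(-2*I*pi/3))*conj(1) + 1*(2 + 3*exp(-I*pi/3) + 2*exp(2*I*pi/3))*conj(1)]
      = (1/6)[(7) + (2 + 2*exp(-2*I*pi/3) + 3*exp(I*pi/3)) + (2 + 5*exp(2*I*pi/3)) + (1) + (2 + 5*exp(-2*I*pi/3)) + (2 + 3*exp(-I*pi/3) + 2*exp(2*I*pi/3))] = 12/6 = 2
  <chi_rho, chi_1> = (1/6)[1*(7)*conj(1) + 1*(2 + 2*exp(-2*I*pi/3) + 3*exp(I*pi/3))*conj(exp(I*pi/3)) + 1*(2 + 5*exp(2*I*pi/3))*conj(exp(2*I*pi/3)) + 1*(1)*conj(-1) + 1*(2 + 5*exp(-2*I*pi/3))*conj(exp(-2*I*pi/3)) + 1*(2 + 3*exp(-I*pi/3) + 2*exp(2*I*pi/3))*conj(exp(-I*pi/3))]
      = (1/6)[(7) + (1 + 2*exp(-I*pi/3)) + (5 + 2*exp(-2*I*pi/3)) + (-1) + (5 + 2*exp(2*I*pi/3)) + (1 + 2*exp(I*pi/3))] = 18/6 = 3
  <chi_rho, chi_2> = (1/6)[1*(7)*conj(1) + 1*(2 + 2*exp(-2*I*pi/3) + 3*exp(I*pi/3))*conj(exp(2*I*pi/3)) + 1*(2 + 5*exp(2*I*pi/3))*conj(exp(-2*I*pi/3)) + 1*(1)*conj(1) + 1*(2 + 5*exp(-2*I*pi/3))*conj(exp(2*I*pi/3)) + 1*(2 + 3*exp(-I*pi/3) + 2*exp(2*I*pi/3))*conj(exp(-2*I*pi/3))]
      = (1/6)[(7) + (3*exp(-I*pi/3) + 2*exp(-2*I*pi/3) + 2*exp(2*I*pi/3)) + (5*exp(-2*I*pi/3) + 2*exp(2*I*pi/3)) + (1) + (2*exp(-2*I*pi/3) + 5*exp(2*I*pi/3)) + (2*exp(-2*I*pi/3) + 2*exp(2*I*pi/3) + 3*exp(I*pi/3))] = 0/6 = 0
  <chi_rho, chi_3> = (1/6)[1*(7)*conj(1) + 1*(2 + 2*exp(-2*I*pi/3) + 3*exp(I*pi/3))*conj(-1) + 1*(2 + 5*exp(2*I*pi/3))*conj(1) + 1*(1)*conj(-1) + 1*(2 + 5*exp(-2*I*pi/3))*conj(1) + 1*(2 + 3*exp(-I*pi/3) + 2*exp(2*I*pi/3))*conj(-1)]
      = (1/6)[(7) + (-2 - 3*exp(I*pi/3) - 2*exp(-2*I*pi/3)) + (2 + 5*exp(2*I*pi/3)) + (-1) + (2 + 5*exp(-2*I*pi/3)) + (-2 - 2*exp(2*I*pi/3) - 3*exp(-I*pi/3))] = 0/6 = 0
  <chi_rho, chi_4> = (1/6)[1*(7)*conj(1) + 1*(2 + 2*exp(-2*I*pi/3) + 3*exp(I*pi/3))*conj(exp(-2*I*pi/3)) + 1*(2 + 5*exp(2*I*pi/3))*conj(exp(2*I*pi/3)) + 1*(1)*conj(1) + 1*(2 + 5*exp(-2*I*pi/3))*conj(exp(-2*I*pi/3)) + 1*(2 + 3*exp(-I*pi/3) + 2*exp(2*I*pi/3))*conj(exp(2*I*pi/3))]
      = (1/6)[(7) + (-1 + 2*exp(2*I*pi/3)) + (5 + 2*exp(-2*I*pi/3)) + (1) + (5 + 2*exp(2*I*pi/3)) + (-1 + 2*exp(-2*I*pi/3))] = 12/6 = 2
  <chi_rho, chi_5> = (1/6)[1*(7)*conj(1) + 1*(2 + 2*exp(-2*I*pi/3) + 3*exp(I*pi/3))*conj(exp(-I*pi/3)) + 1*(2 + 5*exp(2*I*pi/3))*conj(exp(-2*I*pi/3)) + 1*(1)*conj(-1) + 1*(2 + 5*exp(-2*I*pi/3))*conj(exp(2*I*pi/3)) + 1*(2 + 3*exp(-I*pi/3) + 2*exp(2*I*pi/3))*conj(exp(I*pi/3))]
      = (1/6)[(7) + (2*exp(-I*pi/3) + 2*exp(I*pi/3) + 3*exp(2*I*pi/3)) + (5*exp(-2*I*pi/3) + 2*exp(2*I*pi/3)) + (-1) + (2*exp(-2*I*pi/3) + 5*exp(2*I*pi/3)) + (3*exp(-2*I*pi/3) + 2*exp(-I*pi/3) + 2*exp(I*pi/3))] = 0/6 = 0
(Exp terms are combined using exp(i*s)*conj(exp(i*t)) = exp(i*(s-t)), and sums of them are collapsed using the identity that for every m > 1 the m distinct m-th roots of unity sum to 0, e.g. 1 + exp(2*I*pi/3) + exp(-2*I*pi/3) = 0.)
Dimension check: dim(rho) = sum (mult * dim) = 2*1 + 3*1 + 0*1 + 0*1 + 2*1 + 0*1 = 7 = chi_rho(e) = 7.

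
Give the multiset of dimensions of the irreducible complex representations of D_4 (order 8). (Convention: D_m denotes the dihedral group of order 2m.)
Dimensions: 1, 1, 1, 1, 2

Working: There are 5 irreducibles (= number of conjugacy classes). Their dimensions d_i satisfy sum d_i^2 = |G| = 8: 1 + 1 + 1 + 1 + 4 = 8.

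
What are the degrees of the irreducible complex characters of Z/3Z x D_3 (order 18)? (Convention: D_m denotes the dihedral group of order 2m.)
Dimensions: 1, 1, 1, 1, 1, 1, 2, 2, 2

Justification: There are 9 irreducibles (= number of conjugacy classes). Their dimensions d_i satisfy sum d_i^2 = |G| = 18: 1 + 1 + 1 + 1 + 1 + 1 + 4 + 4 + 4 = 18. (For the product with Z/3Z: each of the 3 1-dim characters of Z/3Z tensors with each irrep of D_3, giving 3 copies of each D_3-dimension.)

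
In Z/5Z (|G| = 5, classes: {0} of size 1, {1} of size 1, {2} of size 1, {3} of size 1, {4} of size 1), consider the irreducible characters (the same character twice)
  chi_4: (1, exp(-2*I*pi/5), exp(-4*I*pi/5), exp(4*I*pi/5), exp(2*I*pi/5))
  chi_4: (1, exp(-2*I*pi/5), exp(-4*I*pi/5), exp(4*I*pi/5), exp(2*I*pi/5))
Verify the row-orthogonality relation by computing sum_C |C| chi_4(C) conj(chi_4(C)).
Sum = 5 = |G| = 5; so <chi_4, chi_4> = 1 (norm-1 confirms irreducibility).

Derivation: Compute term by term over conjugacy classes (|C| * chi_4(C) * conj(chi_4(C))):
  1*(1)*conj(1) + 1*(exp(-2*I*pi/5))*conj(exp(-2*I*pi/5)) + 1*(exp(-4*I*pi/5))*conj(exp(-4*I*pi/5)) + 1*(exp(4*I*pi/5))*conj(exp(4*I*pi/5)) + 1*(exp(2*I*pi/5))*conj(exp(2*I*pi/5))
  = (1) + (1) + (1) + (1) + (1)
  = 5.
(Exp terms are combined using exp(i*s)*conj(exp(i*t)) = exp(i*(s-t)), and sums of them are collapsed using the identity that for every m > 1 the m distinct m-th roots of unity sum to 0, e.g. 1 + exp(2*I*pi/3) + exp(-2*I*pi/3) = 0.)
Dividing by |G| = 5 gives 5/5 = 1, matching the row-orthogonality relation <chi_4, chi_4> = [chi_4 = chi_4].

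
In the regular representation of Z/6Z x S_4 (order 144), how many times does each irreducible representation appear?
Each irreducible V_i of dimension d_i appears with multiplicity d_i, i.e. rho_reg = (direct sum over all irreducibles V_i) d_i V_i. The irreducible dimensions for Z/6Z x S_4 are 1, 1, 1, 1, 1, 1, 1, 1, 1, 1, 1, 1, 2, 2, 2, 2, 2, 2, 3, 3, 3, 3, 3, 3, 3, 3, 3, 3, 3, 3: 12 irreducibles of dimension 1, each with multiplicity 1; 6 irreducibles of dimension 2, each with multiplicity 2; 12 irreducibles of dimension 3, each with multiplicity 3. Total dimension 12*1*1 + 6*2*2 + 12*3*3 = 144 = |G|.

Proof sketch: General theorem: in the regular representation of a finite group G, each irreducible appears with multiplicity equal to its dimension. Check: dim(rho_reg) = sum d_i^2 = 1 + 1 + 1 + 1 + 1 + 1 + 1 + 1 + 1 + 1 + 1 + 1 + 4 + 4 + 4 + 4 + 4 + 4 + 9 + 9 + 9 + 9 + 9 + 9 + 9 + 9 + 9 + 9 + 9 + 9 = 144 = |G|.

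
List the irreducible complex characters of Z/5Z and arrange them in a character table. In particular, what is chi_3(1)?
Character table of Z/5Z (irreps indexed chi_0,...,chi_4 with chi_k(m) = zeta_5^(k*m), zeta_5 = exp(2*pi*i/5)):
  irrep \ class  {0} (size 1)  {1} (size 1)    {2} (size 1)    {3} (size 1)    {4} (size 1)  
  chi_0          1             1               1               1               1             
  chi_1          1             exp(2*I*pi/5)   exp(4*I*pi/5)   exp(-4*I*pi/5)  exp(-2*I*pi/5)
  chi_2          1             exp(4*I*pi/5)   exp(-2*I*pi/5)  exp(2*I*pi/5)   exp(-4*I*pi/5)
  chi_3          1             exp(-4*I*pi/5)  exp(2*I*pi/5)   exp(-2*I*pi/5)  exp(4*I*pi/5) 
  chi_4          1             exp(-2*I*pi/5)  exp(-4*I*pi/5)  exp(4*I*pi/5)   exp(2*I*pi/5) 

Spot check: chi_3(1) = zeta_5^(3*1) = zeta_5^3 = exp(-4*I*pi/5).

Proof sketch: Z/5Z is abelian, so all 5 irreducible complex representations are 1-dimensional. They are given by chi_k(m) = zeta_5^(k*m) for k = 0,...,4. Row orthogonality: sum_m chi_k(m) conj(chi_l(m)) = 5 * [k = l].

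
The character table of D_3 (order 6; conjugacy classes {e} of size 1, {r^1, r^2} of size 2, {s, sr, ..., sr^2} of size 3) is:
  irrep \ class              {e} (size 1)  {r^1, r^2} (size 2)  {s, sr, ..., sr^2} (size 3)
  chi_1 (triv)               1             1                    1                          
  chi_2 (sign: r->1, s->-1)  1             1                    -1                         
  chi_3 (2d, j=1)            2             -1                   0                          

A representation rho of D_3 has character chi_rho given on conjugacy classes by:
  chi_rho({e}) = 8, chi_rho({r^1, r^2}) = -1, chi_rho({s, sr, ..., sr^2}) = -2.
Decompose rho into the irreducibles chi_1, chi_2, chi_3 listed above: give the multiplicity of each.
Multiplicities: chi_1: 0, chi_2: 2, chi_3: 3.

Derivation: Use <chi_rho, chi> = (1/|G|) sum_C |C| * chi_rho(C) * conj(chi(C)) with |G| = 6 for each irreducible chi in the table:
  <chi_rho, chi_1> = (1/6)[1*(8)*conj(1) + 2*(-1)*conj(1) + 3*(-2)*conj(1)]
      = (1/6)[(8) + (-2) + (-6)] = 0/6 = 0
  <chi_rho, chi_2> = (1/6)[1*(8)*conj(1) + 2*(-1)*conj(1) + 3*(-2)*conj(-1)]
      = (1/6)[(8) + (-2) + (6)] = 12/6 = 2
  <chi_rho, chi_3> = (1/6)[1*(8)*conj(2) + 2*(-1)*conj(-1) + 3*(-2)*conj(0)]
      = (1/6)[(16) + (2) + (0)] = 18/6 = 3
Dimension check: dim(rho) = sum (mult * dim) = 0*1 + 2*1 + 3*2 = 8 = chi_rho(e) = 8.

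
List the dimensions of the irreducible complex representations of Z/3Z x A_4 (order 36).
Dimensions: 1, 1, 1, 1, 1, 1, 1, 1, 1, 3, 3, 3

Working: There are 12 irreducibles (= number of conjugacy classes). Their dimensions d_i satisfy sum d_i^2 = |G| = 36: 1 + 1 + 1 + 1 + 1 + 1 + 1 + 1 + 1 + 9 + 9 + 9 = 36. (For the product with Z/3Z: each of the 3 1-dim characters of Z/3Z tensors with each irrep of A_4, giving 3 copies of each A_4-dimension.)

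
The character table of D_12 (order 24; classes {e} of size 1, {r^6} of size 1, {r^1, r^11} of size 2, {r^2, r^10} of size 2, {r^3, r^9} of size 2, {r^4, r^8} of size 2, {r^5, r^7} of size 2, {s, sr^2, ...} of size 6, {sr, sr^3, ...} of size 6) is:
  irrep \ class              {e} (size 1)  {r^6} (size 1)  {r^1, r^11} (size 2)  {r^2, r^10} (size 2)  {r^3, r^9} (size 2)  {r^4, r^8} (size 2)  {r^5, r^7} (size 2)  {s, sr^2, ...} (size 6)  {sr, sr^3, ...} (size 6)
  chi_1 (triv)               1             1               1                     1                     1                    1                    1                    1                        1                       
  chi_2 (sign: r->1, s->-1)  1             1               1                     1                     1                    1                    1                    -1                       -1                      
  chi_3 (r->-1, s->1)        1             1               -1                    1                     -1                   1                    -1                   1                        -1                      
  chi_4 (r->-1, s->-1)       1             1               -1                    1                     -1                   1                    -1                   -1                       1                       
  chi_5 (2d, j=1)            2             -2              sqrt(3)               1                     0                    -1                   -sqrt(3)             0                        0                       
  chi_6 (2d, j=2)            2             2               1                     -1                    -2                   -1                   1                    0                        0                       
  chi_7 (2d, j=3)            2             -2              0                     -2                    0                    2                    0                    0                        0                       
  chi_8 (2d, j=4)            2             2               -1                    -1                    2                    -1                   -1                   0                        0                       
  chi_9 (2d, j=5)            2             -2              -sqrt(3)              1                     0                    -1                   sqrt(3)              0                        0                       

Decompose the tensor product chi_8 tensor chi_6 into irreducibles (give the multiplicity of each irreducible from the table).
chi_8 tensor chi_6 = chi_3 + chi_4 + chi_6 (all other irreducibles have multiplicity 0).

The character of a tensor product is the pointwise product (chi_8 * chi_6)(C) = chi_8(C) * chi_6(C):
  {e}: (2)*(2), {r^6}: (2)*(2), {r^1, r^11}: (-1)*(1), {r^2, r^10}: (-1)*(-1), {r^3, r^9}: (2)*(-2), {r^4, r^8}: (-1)*(-1), {r^5, r^7}: (-1)*(1), {s, sr^2, ...}: (0)*(0), {sr, sr^3, ...}: (0)*(0)
so (chi_8 * chi_6) takes values
  {e} -> 4, {r^6} -> 4, {r^1, r^11} -> -1, {r^2, r^10} -> 1, {r^3, r^9} -> -4, {r^4, r^8} -> 1, {r^5, r^7} -> -1, {s, sr^2, ...} -> 0, {sr, sr^3, ...} -> 0.
Now take the inner product of this character with each irreducible chi from the table, <chi_8*chi_6, chi> = (1/24) sum_C |C| (chi_8*chi_6)(C) conj(chi(C)):
  <chi_8*chi_6, chi_1> = (1/24)[1*(4)*conj(1) + 1*(4)*conj(1) + 2*(-1)*conj(1) + 2*(1)*conj(1) + 2*(-4)*conj(1) + 2*(1)*conj(1) + 2*(-1)*conj(1) + 6*(0)*conj(1) + 6*(0)*conj(1)]
      = (1/24)[(4) + (4) + (-2) + (2) + (-8) + (2) + (-2) + (0) + (0)] = 0/24 = 0
  <chi_8*chi_6, chi_2> = (1/24)[1*(4)*conj(1) + 1*(4)*conj(1) + 2*(-1)*conj(1) + 2*(1)*conj(1) + 2*(-4)*conj(1) + 2*(1)*conj(1) + 2*(-1)*conj(1) + 6*(0)*conj(-1) + 6*(0)*conj(-1)]
      = (1/24)[(4) + (4) + (-2) + (2) + (-8) + (2) + (-2) + (0) + (0)] = 0/24 = 0
  <chi_8*chi_6, chi_3> = (1/24)[1*(4)*conj(1) + 1*(4)*conj(1) + 2*(-1)*conj(-1) + 2*(1)*conj(1) + 2*(-4)*conj(-1) + 2*(1)*conj(1) + 2*(-1)*conj(-1) + 6*(0)*conj(1) + 6*(0)*conj(-1)]
      = (1/24)[(4) + (4) + (2) + (2) + (8) + (2) + (2) + (0) + (0)] = 24/24 = 1
  <chi_8*chi_6, chi_4> = (1/24)[1*(4)*conj(1) + 1*(4)*conj(1) + 2*(-1)*conj(-1) + 2*(1)*conj(1) + 2*(-4)*conj(-1) + 2*(1)*conj(1) + 2*(-1)*conj(-1) + 6*(0)*conj(-1) + 6*(0)*conj(1)]
      = (1/24)[(4) + (4) + (2) + (2) + (8) + (2) + (2) + (0) + (0)] = 24/24 = 1
  <chi_8*chi_6, chi_5> = (1/24)[1*(4)*conj(2) + 1*(4)*conj(-2) + 2*(-1)*conj(sqrt(3)) + 2*(1)*conj(1) + 2*(-4)*conj(0) + 2*(1)*conj(-1) + 2*(-1)*conj(-sqrt(3)) + 6*(0)*conj(0) + 6*(0)*conj(0)]
      = (1/24)[(8) + (-8) + (-2*sqrt(3)) + (2) + (0) + (-2) + (2*sqrt(3)) + (0) + (0)] = 0/24 = 0
  <chi_8*chi_6, chi_6> = (1/24)[1*(4)*conj(2) + 1*(4)*conj(2) + 2*(-1)*conj(1) + 2*(1)*conj(-1) + 2*(-4)*conj(-2) + 2*(1)*conj(-1) + 2*(-1)*conj(1) + 6*(0)*conj(0) + 6*(0)*conj(0)]
      = (1/24)[(8) + (8) + (-2) + (-2) + (16) + (-2) + (-2) + (0) + (0)] = 24/24 = 1
  <chi_8*chi_6, chi_7> = (1/24)[1*(4)*conj(2) + 1*(4)*conj(-2) + 2*(-1)*conj(0) + 2*(1)*conj(-2) + 2*(-4)*conj(0) + 2*(1)*conj(2) + 2*(-1)*conj(0) + 6*(0)*conj(0) + 6*(0)*conj(0)]
      = (1/24)[(8) + (-8) + (0) + (-4) + (0) + (4) + (0) + (0) + (0)] = 0/24 = 0
  <chi_8*chi_6, chi_8> = (1/24)[1*(4)*conj(2) + 1*(4)*conj(2) + 2*(-1)*conj(-1) + 2*(1)*conj(-1) + 2*(-4)*conj(2) + 2*(1)*conj(-1) + 2*(-1)*conj(-1) + 6*(0)*conj(0) + 6*(0)*conj(0)]
      = (1/24)[(8) + (8) + (2) + (-2) + (-16) + (-2) + (2) + (0) + (0)] = 0/24 = 0
  <chi_8*chi_6, chi_9> = (1/24)[1*(4)*conj(2) + 1*(4)*conj(-2) + 2*(-1)*conj(-sqrt(3)) + 2*(1)*conj(1) + 2*(-4)*conj(0) + 2*(1)*conj(-1) + 2*(-1)*conj(sqrt(3)) + 6*(0)*conj(0) + 6*(0)*conj(0)]
      = (1/24)[(8) + (-8) + (2*sqrt(3)) + (2) + (0) + (-2) + (-2*sqrt(3)) + (0) + (0)] = 0/24 = 0
Hence the multiplicities are chi_3: 1, chi_4: 1, chi_6: 1. Dimension check: dim(chi_8)*dim(chi_6) = 2*2 = 4 and sum (mult * dim) = 1*1 + 1*1 + 1*2 = 4.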